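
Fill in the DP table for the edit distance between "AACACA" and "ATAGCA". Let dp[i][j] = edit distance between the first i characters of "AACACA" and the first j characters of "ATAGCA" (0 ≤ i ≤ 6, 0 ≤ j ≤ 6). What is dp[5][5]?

   ''  A  T  A  G  C  A
''  0  1  2  3  4  5  6
 A  1  0  1  2  3  4  5
 A  2  1  1  1  2  3  4
 C  3  2  2  2  2  2  3
 A  4  3  3  2  3  3  2
 C  5  4  4  3  3  3  3
 A  6  5  5  4  4  4  3

3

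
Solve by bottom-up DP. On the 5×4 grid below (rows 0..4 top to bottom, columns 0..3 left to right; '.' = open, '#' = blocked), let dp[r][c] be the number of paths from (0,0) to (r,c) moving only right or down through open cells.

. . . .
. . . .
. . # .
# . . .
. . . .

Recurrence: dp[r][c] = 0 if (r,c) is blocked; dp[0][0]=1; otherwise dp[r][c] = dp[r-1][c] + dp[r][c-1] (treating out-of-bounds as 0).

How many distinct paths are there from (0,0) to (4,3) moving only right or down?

r\c   0   1   2   3
  0   1   1   1   1
  1   1   2   3   4
  2   1   3   0   4
  3   0   3   3   7
  4   0   3   6  13

13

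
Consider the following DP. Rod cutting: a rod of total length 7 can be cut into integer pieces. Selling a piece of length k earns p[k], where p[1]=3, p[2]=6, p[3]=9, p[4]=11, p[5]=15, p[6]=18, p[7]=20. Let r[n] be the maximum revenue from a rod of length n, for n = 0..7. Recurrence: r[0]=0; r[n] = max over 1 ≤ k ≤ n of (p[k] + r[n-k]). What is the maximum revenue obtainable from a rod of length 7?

   n    0    1    2    3    4    5    6    7
r[n]    0    3    6    9   12   15   18   21

21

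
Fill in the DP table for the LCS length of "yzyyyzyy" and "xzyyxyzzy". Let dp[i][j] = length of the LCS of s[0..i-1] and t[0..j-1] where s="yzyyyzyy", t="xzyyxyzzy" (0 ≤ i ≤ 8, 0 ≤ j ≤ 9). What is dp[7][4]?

   ''  x  z  y  y  x  y  z  z  y
''  0  0  0  0  0  0  0  0  0  0
 y  0  0  0  1  1  1  1  1  1  1
 z  0  0  1  1  1  1  1  2  2  2
 y  0  0  1  2  2  2  2  2  2  3
 y  0  0  1  2  3  3  3  3  3  3
 y  0  0  1  2  3  3  4  4  4  4
 z  0  0  1  2  3  3  4  5  5  5
 y  0  0  1  2  3  3  4  5  5  6
 y  0  0  1  2  3  3  4  5  5  6

3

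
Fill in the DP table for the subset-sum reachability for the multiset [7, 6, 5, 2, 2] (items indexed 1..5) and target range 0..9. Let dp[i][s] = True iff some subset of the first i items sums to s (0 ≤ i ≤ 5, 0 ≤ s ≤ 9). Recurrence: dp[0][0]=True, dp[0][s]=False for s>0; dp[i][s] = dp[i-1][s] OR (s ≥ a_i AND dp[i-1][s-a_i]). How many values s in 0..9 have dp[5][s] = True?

i\s   0   1   2   3   4   5   6   7   8   9
  0   T   F   F   F   F   F   F   F   F   F
  1   T   F   F   F   F   F   F   T   F   F
  2   T   F   F   F   F   F   T   T   F   F
  3   T   F   F   F   F   T   T   T   F   F
  4   T   F   T   F   F   T   T   T   T   T
  5   T   F   T   F   T   T   T   T   T   T

8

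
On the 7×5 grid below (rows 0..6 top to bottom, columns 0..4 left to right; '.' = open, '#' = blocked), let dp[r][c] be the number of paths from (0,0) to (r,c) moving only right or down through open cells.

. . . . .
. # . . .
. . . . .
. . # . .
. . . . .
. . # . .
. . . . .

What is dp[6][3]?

r\c   0   1   2   3   4
  0   1   1   1   1   1
  1   1   0   1   2   3
  2   1   1   2   4   7
  3   1   2   0   4  11
  4   1   3   3   7  18
  5   1   4   0   7  25
  6   1   5   5  12  37

12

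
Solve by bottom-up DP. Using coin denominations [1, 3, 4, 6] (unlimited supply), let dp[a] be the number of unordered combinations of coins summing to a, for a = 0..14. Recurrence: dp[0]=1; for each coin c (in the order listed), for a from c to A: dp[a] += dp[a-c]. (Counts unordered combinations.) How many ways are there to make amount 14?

after  coin     0     1     2     3     4     5     6     7     8     9    10    11    12    13    14
          1     1     1     1     1     1     1     1     1     1     1     1     1     1     1     1
          3     1     1     1     2     2     2     3     3     3     4     4     4     5     5     5
          4     1     1     1     2     3     3     4     5     6     7     8     9    11    12    13
          6     1     1     1     2     3     3     5     6     7     9    11    12    16    18    20

20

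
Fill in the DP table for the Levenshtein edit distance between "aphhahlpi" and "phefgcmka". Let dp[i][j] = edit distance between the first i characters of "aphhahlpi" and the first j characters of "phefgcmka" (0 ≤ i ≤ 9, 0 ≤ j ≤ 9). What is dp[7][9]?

8

   ''  p  h  e  f  g  c  m  k  a
''  0  1  2  3  4  5  6  7  8  9
 a  1  1  2  3  4  5  6  7  8  8
 p  2  1  2  3  4  5  6  7  8  9
 h  3  2  1  2  3  4  5  6  7  8
 h  4  3  2  2  3  4  5  6  7  8
 a  5  4  3  3  3  4  5  6  7  7
 h  6  5  4  4  4  4  5  6  7  8
 l  7  6  5  5  5  5  5  6  7  8
 p  8  7  6  6  6  6  6  6  7  8
 i  9  8  7  7  7  7  7  7  7  8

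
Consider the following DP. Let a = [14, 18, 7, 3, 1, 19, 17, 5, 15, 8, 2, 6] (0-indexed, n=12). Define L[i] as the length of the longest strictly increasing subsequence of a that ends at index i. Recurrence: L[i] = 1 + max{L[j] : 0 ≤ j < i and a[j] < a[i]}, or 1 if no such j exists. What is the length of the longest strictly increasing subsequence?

   i    0    1    2    3    4    5    6    7    8    9   10   11
a[i]   14   18    7    3    1   19   17    5   15    8    2    6
L[i]    1    2    1    1    1    3    2    2    3    3    2    3

3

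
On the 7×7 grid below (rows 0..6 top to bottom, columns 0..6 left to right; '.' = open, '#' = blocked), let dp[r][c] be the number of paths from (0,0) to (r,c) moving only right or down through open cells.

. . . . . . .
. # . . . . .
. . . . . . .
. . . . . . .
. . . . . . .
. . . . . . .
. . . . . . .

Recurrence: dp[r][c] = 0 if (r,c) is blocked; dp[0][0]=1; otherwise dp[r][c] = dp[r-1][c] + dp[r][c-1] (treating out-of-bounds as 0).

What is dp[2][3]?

r\c   0   1   2   3   4   5   6
  0   1   1   1   1   1   1   1
  1   1   0   1   2   3   4   5
  2   1   1   2   4   7  11  16
  3   1   2   4   8  15  26  42
  4   1   3   7  15  30  56  98
  5   1   4  11  26  56 112 210
  6   1   5  16  42  98 210 420

4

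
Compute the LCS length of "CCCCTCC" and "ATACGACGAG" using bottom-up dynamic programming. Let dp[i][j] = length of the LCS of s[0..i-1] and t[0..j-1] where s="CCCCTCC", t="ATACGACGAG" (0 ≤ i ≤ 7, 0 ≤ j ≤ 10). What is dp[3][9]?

2

   ''  A  T  A  C  G  A  C  G  A  G
''  0  0  0  0  0  0  0  0  0  0  0
 C  0  0  0  0  1  1  1  1  1  1  1
 C  0  0  0  0  1  1  1  2  2  2  2
 C  0  0  0  0  1  1  1  2  2  2  2
 C  0  0  0  0  1  1  1  2  2  2  2
 T  0  0  1  1  1  1  1  2  2  2  2
 C  0  0  1  1  2  2  2  2  2  2  2
 C  0  0  1  1  2  2  2  3  3  3  3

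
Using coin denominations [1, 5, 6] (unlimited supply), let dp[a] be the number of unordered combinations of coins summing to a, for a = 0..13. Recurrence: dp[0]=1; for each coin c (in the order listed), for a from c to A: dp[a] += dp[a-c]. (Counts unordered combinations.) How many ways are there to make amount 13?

6

after  coin     0     1     2     3     4     5     6     7     8     9    10    11    12    13
          1     1     1     1     1     1     1     1     1     1     1     1     1     1     1
          5     1     1     1     1     1     2     2     2     2     2     3     3     3     3
          6     1     1     1     1     1     2     3     3     3     3     4     5     6     6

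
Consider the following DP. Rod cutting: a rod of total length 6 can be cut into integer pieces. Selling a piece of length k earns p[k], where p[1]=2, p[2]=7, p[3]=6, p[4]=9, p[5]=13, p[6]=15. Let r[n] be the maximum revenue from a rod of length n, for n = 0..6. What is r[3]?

9

   n    0    1    2    3    4    5    6
r[n]    0    2    7    9   14   16   21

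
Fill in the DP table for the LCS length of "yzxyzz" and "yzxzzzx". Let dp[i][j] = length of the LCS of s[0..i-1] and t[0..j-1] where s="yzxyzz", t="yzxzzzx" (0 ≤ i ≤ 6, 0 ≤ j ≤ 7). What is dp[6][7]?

5

   ''  y  z  x  z  z  z  x
''  0  0  0  0  0  0  0  0
 y  0  1  1  1  1  1  1  1
 z  0  1  2  2  2  2  2  2
 x  0  1  2  3  3  3  3  3
 y  0  1  2  3  3  3  3  3
 z  0  1  2  3  4  4  4  4
 z  0  1  2  3  4  5  5  5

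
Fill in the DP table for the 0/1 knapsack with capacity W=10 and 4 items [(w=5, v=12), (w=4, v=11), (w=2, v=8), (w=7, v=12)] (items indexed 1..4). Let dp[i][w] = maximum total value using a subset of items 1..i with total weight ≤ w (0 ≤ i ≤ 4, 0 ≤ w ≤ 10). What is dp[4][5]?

i\w   0   1   2   3   4   5   6   7   8   9  10
  0   0   0   0   0   0   0   0   0   0   0   0
  1   0   0   0   0   0  12  12  12  12  12  12
  2   0   0   0   0  11  12  12  12  12  23  23
  3   0   0   8   8  11  12  19  20  20  23  23
  4   0   0   8   8  11  12  19  20  20  23  23

12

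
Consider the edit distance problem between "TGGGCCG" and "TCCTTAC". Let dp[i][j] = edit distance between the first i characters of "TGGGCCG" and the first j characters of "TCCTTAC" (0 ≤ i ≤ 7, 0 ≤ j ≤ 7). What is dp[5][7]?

   ''  T  C  C  T  T  A  C
''  0  1  2  3  4  5  6  7
 T  1  0  1  2  3  4  5  6
 G  2  1  1  2  3  4  5  6
 G  3  2  2  2  3  4  5  6
 G  4  3  3  3  3  4  5  6
 C  5  4  3  3  4  4  5  5
 C  6  5  4  3  4  5  5  5
 G  7  6  5  4  4  5  6  6

5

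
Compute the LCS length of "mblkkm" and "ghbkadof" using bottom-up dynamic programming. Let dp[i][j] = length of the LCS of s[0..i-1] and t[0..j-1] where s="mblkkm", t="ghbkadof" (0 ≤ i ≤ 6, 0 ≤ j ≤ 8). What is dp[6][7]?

2

   ''  g  h  b  k  a  d  o  f
''  0  0  0  0  0  0  0  0  0
 m  0  0  0  0  0  0  0  0  0
 b  0  0  0  1  1  1  1  1  1
 l  0  0  0  1  1  1  1  1  1
 k  0  0  0  1  2  2  2  2  2
 k  0  0  0  1  2  2  2  2  2
 m  0  0  0  1  2  2  2  2  2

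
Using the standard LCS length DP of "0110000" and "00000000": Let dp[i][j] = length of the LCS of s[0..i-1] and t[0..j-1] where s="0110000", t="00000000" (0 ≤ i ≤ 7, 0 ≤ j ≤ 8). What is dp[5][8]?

3

   ''  0  0  0  0  0  0  0  0
''  0  0  0  0  0  0  0  0  0
 0  0  1  1  1  1  1  1  1  1
 1  0  1  1  1  1  1  1  1  1
 1  0  1  1  1  1  1  1  1  1
 0  0  1  2  2  2  2  2  2  2
 0  0  1  2  3  3  3  3  3  3
 0  0  1  2  3  4  4  4  4  4
 0  0  1  2  3  4  5  5  5  5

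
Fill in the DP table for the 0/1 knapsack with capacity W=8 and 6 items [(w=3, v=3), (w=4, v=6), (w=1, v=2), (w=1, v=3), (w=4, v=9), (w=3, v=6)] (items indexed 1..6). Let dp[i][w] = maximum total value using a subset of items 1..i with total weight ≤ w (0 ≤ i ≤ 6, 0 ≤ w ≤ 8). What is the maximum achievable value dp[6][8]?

i\w   0   1   2   3   4   5   6   7   8
  0   0   0   0   0   0   0   0   0   0
  1   0   0   0   3   3   3   3   3   3
  2   0   0   0   3   6   6   6   9   9
  3   0   2   2   3   6   8   8   9  11
  4   0   3   5   5   6   9  11  11  12
  5   0   3   5   5   9  12  14  14  15
  6   0   3   5   6   9  12  14  15  18

18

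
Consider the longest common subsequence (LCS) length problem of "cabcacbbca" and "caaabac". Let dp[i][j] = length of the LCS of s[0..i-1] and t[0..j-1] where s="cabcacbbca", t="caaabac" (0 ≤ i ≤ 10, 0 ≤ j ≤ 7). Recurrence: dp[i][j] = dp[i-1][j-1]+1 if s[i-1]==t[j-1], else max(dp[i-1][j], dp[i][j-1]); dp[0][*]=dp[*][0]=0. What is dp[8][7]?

5

   ''  c  a  a  a  b  a  c
''  0  0  0  0  0  0  0  0
 c  0  1  1  1  1  1  1  1
 a  0  1  2  2  2  2  2  2
 b  0  1  2  2  2  3  3  3
 c  0  1  2  2  2  3  3  4
 a  0  1  2  3  3  3  4  4
 c  0  1  2  3  3  3  4  5
 b  0  1  2  3  3  4  4  5
 b  0  1  2  3  3  4  4  5
 c  0  1  2  3  3  4  4  5
 a  0  1  2  3  4  4  5  5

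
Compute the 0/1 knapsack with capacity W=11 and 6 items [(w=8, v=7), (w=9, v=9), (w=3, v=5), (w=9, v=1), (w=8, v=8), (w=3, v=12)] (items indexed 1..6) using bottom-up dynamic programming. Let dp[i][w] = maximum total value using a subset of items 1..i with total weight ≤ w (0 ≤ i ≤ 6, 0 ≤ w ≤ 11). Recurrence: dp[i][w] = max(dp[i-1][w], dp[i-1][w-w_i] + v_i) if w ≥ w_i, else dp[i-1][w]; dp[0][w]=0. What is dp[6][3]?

12

i\w   0   1   2   3   4   5   6   7   8   9  10  11
  0   0   0   0   0   0   0   0   0   0   0   0   0
  1   0   0   0   0   0   0   0   0   7   7   7   7
  2   0   0   0   0   0   0   0   0   7   9   9   9
  3   0   0   0   5   5   5   5   5   7   9   9  12
  4   0   0   0   5   5   5   5   5   7   9   9  12
  5   0   0   0   5   5   5   5   5   8   9   9  13
  6   0   0   0  12  12  12  17  17  17  17  17  20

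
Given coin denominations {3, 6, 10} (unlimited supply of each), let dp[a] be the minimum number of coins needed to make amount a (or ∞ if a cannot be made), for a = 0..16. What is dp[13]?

 a  0  1  2  3  4  5  6  7  8  9 10 11 12 13 14 15 16
dp  0  -  -  1  -  -  1  -  -  2  1  -  2  2  -  3  2
(- denotes ∞ / unreachable)

2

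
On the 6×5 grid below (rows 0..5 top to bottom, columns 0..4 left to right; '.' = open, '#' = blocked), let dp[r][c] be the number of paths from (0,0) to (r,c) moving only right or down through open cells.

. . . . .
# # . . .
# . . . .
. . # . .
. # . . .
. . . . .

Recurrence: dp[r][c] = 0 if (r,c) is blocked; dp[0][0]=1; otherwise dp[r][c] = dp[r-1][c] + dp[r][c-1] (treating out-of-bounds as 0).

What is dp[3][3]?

r\c   0   1   2   3   4
  0   1   1   1   1   1
  1   0   0   1   2   3
  2   0   0   1   3   6
  3   0   0   0   3   9
  4   0   0   0   3  12
  5   0   0   0   3  15

3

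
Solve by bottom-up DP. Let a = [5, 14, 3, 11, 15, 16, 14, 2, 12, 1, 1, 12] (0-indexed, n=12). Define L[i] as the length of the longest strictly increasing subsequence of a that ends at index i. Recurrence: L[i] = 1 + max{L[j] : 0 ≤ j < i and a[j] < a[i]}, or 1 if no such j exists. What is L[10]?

1

   i    0    1    2    3    4    5    6    7    8    9   10   11
a[i]    5   14    3   11   15   16   14    2   12    1    1   12
L[i]    1    2    1    2    3    4    3    1    3    1    1    3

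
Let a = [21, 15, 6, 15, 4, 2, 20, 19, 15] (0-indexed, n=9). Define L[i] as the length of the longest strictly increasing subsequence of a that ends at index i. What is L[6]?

   i    0    1    2    3    4    5    6    7    8
a[i]   21   15    6   15    4    2   20   19   15
L[i]    1    1    1    2    1    1    3    3    2

3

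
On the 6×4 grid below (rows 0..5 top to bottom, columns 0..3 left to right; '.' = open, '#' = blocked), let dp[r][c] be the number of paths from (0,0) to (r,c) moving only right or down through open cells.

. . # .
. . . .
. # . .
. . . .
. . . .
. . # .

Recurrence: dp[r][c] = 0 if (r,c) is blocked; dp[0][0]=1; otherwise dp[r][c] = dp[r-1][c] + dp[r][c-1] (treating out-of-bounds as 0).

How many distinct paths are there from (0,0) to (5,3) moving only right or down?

12

r\c   0   1   2   3
  0   1   1   0   0
  1   1   2   2   2
  2   1   0   2   4
  3   1   1   3   7
  4   1   2   5  12
  5   1   3   0  12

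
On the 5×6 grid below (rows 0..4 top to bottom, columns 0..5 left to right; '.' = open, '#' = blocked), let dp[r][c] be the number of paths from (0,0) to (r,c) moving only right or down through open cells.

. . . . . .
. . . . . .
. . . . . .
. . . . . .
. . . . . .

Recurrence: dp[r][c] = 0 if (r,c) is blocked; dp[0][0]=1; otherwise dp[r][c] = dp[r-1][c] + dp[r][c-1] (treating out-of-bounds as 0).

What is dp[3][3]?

20

r\c   0   1   2   3   4   5
  0   1   1   1   1   1   1
  1   1   2   3   4   5   6
  2   1   3   6  10  15  21
  3   1   4  10  20  35  56
  4   1   5  15  35  70 126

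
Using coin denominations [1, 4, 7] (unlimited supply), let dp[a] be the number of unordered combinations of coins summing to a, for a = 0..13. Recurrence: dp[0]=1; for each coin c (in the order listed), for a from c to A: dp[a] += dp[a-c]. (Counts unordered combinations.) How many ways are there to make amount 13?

6

after  coin     0     1     2     3     4     5     6     7     8     9    10    11    12    13
          1     1     1     1     1     1     1     1     1     1     1     1     1     1     1
          4     1     1     1     1     2     2     2     2     3     3     3     3     4     4
          7     1     1     1     1     2     2     2     3     4     4     4     5     6     6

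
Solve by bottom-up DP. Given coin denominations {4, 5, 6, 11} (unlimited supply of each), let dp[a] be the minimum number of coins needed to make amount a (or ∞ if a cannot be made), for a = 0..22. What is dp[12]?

2

 a  0  1  2  3  4  5  6  7  8  9 10 11 12 13 14 15 16 17 18 19 20 21 22
dp  0  -  -  -  1  1  1  -  2  2  2  1  2  3  3  2  2  2  3  3  3  3  2
(- denotes ∞ / unreachable)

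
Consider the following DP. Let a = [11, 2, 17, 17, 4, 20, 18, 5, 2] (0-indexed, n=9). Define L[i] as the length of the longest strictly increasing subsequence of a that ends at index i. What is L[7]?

   i    0    1    2    3    4    5    6    7    8
a[i]   11    2   17   17    4   20   18    5    2
L[i]    1    1    2    2    2    3    3    3    1

3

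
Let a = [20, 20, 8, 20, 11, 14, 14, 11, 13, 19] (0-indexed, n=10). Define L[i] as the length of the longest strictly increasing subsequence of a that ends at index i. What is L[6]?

3

   i    0    1    2    3    4    5    6    7    8    9
a[i]   20   20    8   20   11   14   14   11   13   19
L[i]    1    1    1    2    2    3    3    2    3    4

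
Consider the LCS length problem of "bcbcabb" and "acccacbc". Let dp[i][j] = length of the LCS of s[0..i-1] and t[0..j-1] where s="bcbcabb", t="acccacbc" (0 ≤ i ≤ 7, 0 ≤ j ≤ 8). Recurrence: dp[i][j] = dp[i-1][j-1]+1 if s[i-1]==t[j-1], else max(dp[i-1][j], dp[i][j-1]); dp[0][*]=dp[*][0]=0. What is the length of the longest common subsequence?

4

   ''  a  c  c  c  a  c  b  c
''  0  0  0  0  0  0  0  0  0
 b  0  0  0  0  0  0  0  1  1
 c  0  0  1  1  1  1  1  1  2
 b  0  0  1  1  1  1  1  2  2
 c  0  0  1  2  2  2  2  2  3
 a  0  1  1  2  2  3  3  3  3
 b  0  1  1  2  2  3  3  4  4
 b  0  1  1  2  2  3  3  4  4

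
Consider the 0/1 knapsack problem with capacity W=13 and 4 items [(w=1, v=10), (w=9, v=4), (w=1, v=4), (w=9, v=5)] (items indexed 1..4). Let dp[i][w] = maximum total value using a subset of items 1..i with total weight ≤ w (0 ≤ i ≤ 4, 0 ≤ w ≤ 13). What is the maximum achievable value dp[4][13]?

19

i\w   0   1   2   3   4   5   6   7   8   9  10  11  12  13
  0   0   0   0   0   0   0   0   0   0   0   0   0   0   0
  1   0  10  10  10  10  10  10  10  10  10  10  10  10  10
  2   0  10  10  10  10  10  10  10  10  10  14  14  14  14
  3   0  10  14  14  14  14  14  14  14  14  14  18  18  18
  4   0  10  14  14  14  14  14  14  14  14  15  19  19  19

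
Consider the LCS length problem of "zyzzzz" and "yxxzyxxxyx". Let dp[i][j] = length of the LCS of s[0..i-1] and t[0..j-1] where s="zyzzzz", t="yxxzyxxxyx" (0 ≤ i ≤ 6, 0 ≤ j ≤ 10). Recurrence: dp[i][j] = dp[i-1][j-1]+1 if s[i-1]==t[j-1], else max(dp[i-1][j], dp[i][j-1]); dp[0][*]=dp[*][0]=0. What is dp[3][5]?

2

   ''  y  x  x  z  y  x  x  x  y  x
''  0  0  0  0  0  0  0  0  0  0  0
 z  0  0  0  0  1  1  1  1  1  1  1
 y  0  1  1  1  1  2  2  2  2  2  2
 z  0  1  1  1  2  2  2  2  2  2  2
 z  0  1  1  1  2  2  2  2  2  2  2
 z  0  1  1  1  2  2  2  2  2  2  2
 z  0  1  1  1  2  2  2  2  2  2  2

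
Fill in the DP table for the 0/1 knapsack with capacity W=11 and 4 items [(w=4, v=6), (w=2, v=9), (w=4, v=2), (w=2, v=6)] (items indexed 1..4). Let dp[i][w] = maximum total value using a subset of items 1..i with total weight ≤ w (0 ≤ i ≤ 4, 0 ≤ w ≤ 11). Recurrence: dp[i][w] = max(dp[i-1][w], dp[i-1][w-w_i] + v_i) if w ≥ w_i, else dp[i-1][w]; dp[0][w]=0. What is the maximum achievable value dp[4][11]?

21

i\w   0   1   2   3   4   5   6   7   8   9  10  11
  0   0   0   0   0   0   0   0   0   0   0   0   0
  1   0   0   0   0   6   6   6   6   6   6   6   6
  2   0   0   9   9   9   9  15  15  15  15  15  15
  3   0   0   9   9   9   9  15  15  15  15  17  17
  4   0   0   9   9  15  15  15  15  21  21  21  21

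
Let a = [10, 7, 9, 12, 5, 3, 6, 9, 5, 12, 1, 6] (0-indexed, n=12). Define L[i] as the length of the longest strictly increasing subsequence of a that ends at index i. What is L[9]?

   i    0    1    2    3    4    5    6    7    8    9   10   11
a[i]   10    7    9   12    5    3    6    9    5   12    1    6
L[i]    1    1    2    3    1    1    2    3    2    4    1    3

4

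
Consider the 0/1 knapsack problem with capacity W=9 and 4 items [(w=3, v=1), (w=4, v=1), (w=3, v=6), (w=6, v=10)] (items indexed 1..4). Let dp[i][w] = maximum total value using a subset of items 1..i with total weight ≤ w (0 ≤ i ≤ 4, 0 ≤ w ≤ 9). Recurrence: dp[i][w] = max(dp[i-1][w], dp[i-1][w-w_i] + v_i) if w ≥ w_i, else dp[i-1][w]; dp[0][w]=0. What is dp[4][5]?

i\w   0   1   2   3   4   5   6   7   8   9
  0   0   0   0   0   0   0   0   0   0   0
  1   0   0   0   1   1   1   1   1   1   1
  2   0   0   0   1   1   1   1   2   2   2
  3   0   0   0   6   6   6   7   7   7   7
  4   0   0   0   6   6   6  10  10  10  16

6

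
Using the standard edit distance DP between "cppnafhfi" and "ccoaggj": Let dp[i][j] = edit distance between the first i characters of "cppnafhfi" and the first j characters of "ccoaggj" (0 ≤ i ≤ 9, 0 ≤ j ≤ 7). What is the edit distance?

   ''  c  c  o  a  g  g  j
''  0  1  2  3  4  5  6  7
 c  1  0  1  2  3  4  5  6
 p  2  1  1  2  3  4  5  6
 p  3  2  2  2  3  4  5  6
 n  4  3  3  3  3  4  5  6
 a  5  4  4  4  3  4  5  6
 f  6  5  5  5  4  4  5  6
 h  7  6  6  6  5  5  5  6
 f  8  7  7  7  6  6  6  6
 i  9  8  8  8  7  7  7  7

7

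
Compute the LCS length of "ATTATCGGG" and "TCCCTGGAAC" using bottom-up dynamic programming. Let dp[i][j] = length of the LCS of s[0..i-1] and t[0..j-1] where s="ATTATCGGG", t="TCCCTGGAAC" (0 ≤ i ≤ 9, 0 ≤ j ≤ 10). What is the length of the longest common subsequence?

   ''  T  C  C  C  T  G  G  A  A  C
''  0  0  0  0  0  0  0  0  0  0  0
 A  0  0  0  0  0  0  0  0  1  1  1
 T  0  1  1  1  1  1  1  1  1  1  1
 T  0  1  1  1  1  2  2  2  2  2  2
 A  0  1  1  1  1  2  2  2  3  3  3
 T  0  1  1  1  1  2  2  2  3  3  3
 C  0  1  2  2  2  2  2  2  3  3  4
 G  0  1  2  2  2  2  3  3  3  3  4
 G  0  1  2  2  2  2  3  4  4  4  4
 G  0  1  2  2  2  2  3  4  4  4  4

4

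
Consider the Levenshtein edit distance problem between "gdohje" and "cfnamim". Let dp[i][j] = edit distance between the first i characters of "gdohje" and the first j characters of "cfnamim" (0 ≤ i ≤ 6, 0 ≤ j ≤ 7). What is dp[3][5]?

5

   ''  c  f  n  a  m  i  m
''  0  1  2  3  4  5  6  7
 g  1  1  2  3  4  5  6  7
 d  2  2  2  3  4  5  6  7
 o  3  3  3  3  4  5  6  7
 h  4  4  4  4  4  5  6  7
 j  5  5  5  5  5  5  6  7
 e  6  6  6  6  6  6  6  7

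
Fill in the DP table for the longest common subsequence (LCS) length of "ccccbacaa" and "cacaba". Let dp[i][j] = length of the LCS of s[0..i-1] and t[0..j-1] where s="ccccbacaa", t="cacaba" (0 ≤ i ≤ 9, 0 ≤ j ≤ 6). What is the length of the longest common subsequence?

5

   ''  c  a  c  a  b  a
''  0  0  0  0  0  0  0
 c  0  1  1  1  1  1  1
 c  0  1  1  2  2  2  2
 c  0  1  1  2  2  2  2
 c  0  1  1  2  2  2  2
 b  0  1  1  2  2  3  3
 a  0  1  2  2  3  3  4
 c  0  1  2  3  3  3  4
 a  0  1  2  3  4  4  4
 a  0  1  2  3  4  4  5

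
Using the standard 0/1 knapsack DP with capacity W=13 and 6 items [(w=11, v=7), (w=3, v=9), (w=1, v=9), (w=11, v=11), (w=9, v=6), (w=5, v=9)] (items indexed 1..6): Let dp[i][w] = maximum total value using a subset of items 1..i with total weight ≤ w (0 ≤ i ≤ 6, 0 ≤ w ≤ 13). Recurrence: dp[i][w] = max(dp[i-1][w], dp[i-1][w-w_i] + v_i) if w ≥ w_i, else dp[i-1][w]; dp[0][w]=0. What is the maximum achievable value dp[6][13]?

27

i\w   0   1   2   3   4   5   6   7   8   9  10  11  12  13
  0   0   0   0   0   0   0   0   0   0   0   0   0   0   0
  1   0   0   0   0   0   0   0   0   0   0   0   7   7   7
  2   0   0   0   9   9   9   9   9   9   9   9   9   9   9
  3   0   9   9   9  18  18  18  18  18  18  18  18  18  18
  4   0   9   9   9  18  18  18  18  18  18  18  18  20  20
  5   0   9   9   9  18  18  18  18  18  18  18  18  20  24
  6   0   9   9   9  18  18  18  18  18  27  27  27  27  27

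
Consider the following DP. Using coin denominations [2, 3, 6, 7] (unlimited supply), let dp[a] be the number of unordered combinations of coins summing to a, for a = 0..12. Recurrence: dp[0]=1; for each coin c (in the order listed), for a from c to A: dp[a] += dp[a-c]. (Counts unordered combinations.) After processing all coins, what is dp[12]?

after  coin     0     1     2     3     4     5     6     7     8     9    10    11    12
          2     1     0     1     0     1     0     1     0     1     0     1     0     1
          3     1     0     1     1     1     1     2     1     2     2     2     2     3
          6     1     0     1     1     1     1     3     1     3     3     3     3     6
          7     1     0     1     1     1     1     3     2     3     4     4     4     7

7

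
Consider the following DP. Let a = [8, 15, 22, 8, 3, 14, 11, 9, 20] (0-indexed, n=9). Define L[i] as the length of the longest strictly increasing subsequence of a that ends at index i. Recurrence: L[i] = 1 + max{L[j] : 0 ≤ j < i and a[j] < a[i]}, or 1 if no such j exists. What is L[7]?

   i    0    1    2    3    4    5    6    7    8
a[i]    8   15   22    8    3   14   11    9   20
L[i]    1    2    3    1    1    2    2    2    3

2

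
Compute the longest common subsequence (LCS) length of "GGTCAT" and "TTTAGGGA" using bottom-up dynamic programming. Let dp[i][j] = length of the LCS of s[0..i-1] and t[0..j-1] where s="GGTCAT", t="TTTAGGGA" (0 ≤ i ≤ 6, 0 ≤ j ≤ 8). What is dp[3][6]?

   ''  T  T  T  A  G  G  G  A
''  0  0  0  0  0  0  0  0  0
 G  0  0  0  0  0  1  1  1  1
 G  0  0  0  0  0  1  2  2  2
 T  0  1  1  1  1  1  2  2  2
 C  0  1  1  1  1  1  2  2  2
 A  0  1  1  1  2  2  2  2  3
 T  0  1  2  2  2  2  2  2  3

2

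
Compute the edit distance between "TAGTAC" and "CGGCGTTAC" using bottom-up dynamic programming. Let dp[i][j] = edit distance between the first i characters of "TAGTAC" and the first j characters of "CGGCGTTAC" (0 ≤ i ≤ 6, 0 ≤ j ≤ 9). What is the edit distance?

   ''  C  G  G  C  G  T  T  A  C
''  0  1  2  3  4  5  6  7  8  9
 T  1  1  2  3  4  5  5  6  7  8
 A  2  2  2  3  4  5  6  6  6  7
 G  3  3  2  2  3  4  5  6  7  7
 T  4  4  3  3  3  4  4  5  6  7
 A  5  5  4  4  4  4  5  5  5  6
 C  6  5  5  5  4  5  5  6  6  5

5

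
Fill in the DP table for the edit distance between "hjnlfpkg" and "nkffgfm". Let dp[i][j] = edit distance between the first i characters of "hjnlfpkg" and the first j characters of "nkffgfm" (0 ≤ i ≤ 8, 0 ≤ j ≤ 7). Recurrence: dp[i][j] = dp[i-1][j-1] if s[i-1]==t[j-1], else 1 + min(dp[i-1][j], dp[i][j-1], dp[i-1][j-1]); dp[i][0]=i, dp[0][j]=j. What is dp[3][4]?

   ''  n  k  f  f  g  f  m
''  0  1  2  3  4  5  6  7
 h  1  1  2  3  4  5  6  7
 j  2  2  2  3  4  5  6  7
 n  3  2  3  3  4  5  6  7
 l  4  3  3  4  4  5  6  7
 f  5  4  4  3  4  5  5  6
 p  6  5  5  4  4  5  6  6
 k  7  6  5  5  5  5  6  7
 g  8  7  6  6  6  5  6  7

4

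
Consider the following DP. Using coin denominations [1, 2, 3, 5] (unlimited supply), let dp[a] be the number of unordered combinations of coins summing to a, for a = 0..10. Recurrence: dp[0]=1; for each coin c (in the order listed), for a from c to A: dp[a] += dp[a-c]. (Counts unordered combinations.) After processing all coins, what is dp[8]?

after  coin     0     1     2     3     4     5     6     7     8     9    10
          1     1     1     1     1     1     1     1     1     1     1     1
          2     1     1     2     2     3     3     4     4     5     5     6
          3     1     1     2     3     4     5     7     8    10    12    14
          5     1     1     2     3     4     6     8    10    13    16    20

13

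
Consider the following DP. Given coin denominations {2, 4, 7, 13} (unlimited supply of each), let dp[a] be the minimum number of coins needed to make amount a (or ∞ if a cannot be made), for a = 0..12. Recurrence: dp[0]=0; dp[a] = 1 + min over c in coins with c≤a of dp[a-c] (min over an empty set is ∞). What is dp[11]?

2

 a  0  1  2  3  4  5  6  7  8  9 10 11 12
dp  0  -  1  -  1  -  2  1  2  2  3  2  3
(- denotes ∞ / unreachable)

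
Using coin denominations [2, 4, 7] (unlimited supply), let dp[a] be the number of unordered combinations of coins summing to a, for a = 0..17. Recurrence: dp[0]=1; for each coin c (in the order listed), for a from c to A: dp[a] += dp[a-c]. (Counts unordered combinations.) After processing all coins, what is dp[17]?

after  coin     0     1     2     3     4     5     6     7     8     9    10    11    12    13    14    15    16    17
          2     1     0     1     0     1     0     1     0     1     0     1     0     1     0     1     0     1     0
          4     1     0     1     0     2     0     2     0     3     0     3     0     4     0     4     0     5     0
          7     1     0     1     0     2     0     2     1     3     1     3     2     4     2     5     3     6     3

3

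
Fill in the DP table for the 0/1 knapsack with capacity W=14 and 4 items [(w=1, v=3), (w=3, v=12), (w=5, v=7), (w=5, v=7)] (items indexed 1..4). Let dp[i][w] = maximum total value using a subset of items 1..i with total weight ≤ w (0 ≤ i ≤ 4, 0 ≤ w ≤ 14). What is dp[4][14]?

i\w   0   1   2   3   4   5   6   7   8   9  10  11  12  13  14
  0   0   0   0   0   0   0   0   0   0   0   0   0   0   0   0
  1   0   3   3   3   3   3   3   3   3   3   3   3   3   3   3
  2   0   3   3  12  15  15  15  15  15  15  15  15  15  15  15
  3   0   3   3  12  15  15  15  15  19  22  22  22  22  22  22
  4   0   3   3  12  15  15  15  15  19  22  22  22  22  26  29

29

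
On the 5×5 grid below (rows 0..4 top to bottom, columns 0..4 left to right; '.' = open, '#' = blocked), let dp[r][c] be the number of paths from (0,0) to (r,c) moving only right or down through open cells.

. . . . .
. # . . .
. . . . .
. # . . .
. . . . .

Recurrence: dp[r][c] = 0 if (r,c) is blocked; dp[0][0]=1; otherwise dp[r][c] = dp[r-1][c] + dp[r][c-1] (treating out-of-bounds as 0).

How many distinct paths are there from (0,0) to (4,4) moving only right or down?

22

r\c   0   1   2   3   4
  0   1   1   1   1   1
  1   1   0   1   2   3
  2   1   1   2   4   7
  3   1   0   2   6  13
  4   1   1   3   9  22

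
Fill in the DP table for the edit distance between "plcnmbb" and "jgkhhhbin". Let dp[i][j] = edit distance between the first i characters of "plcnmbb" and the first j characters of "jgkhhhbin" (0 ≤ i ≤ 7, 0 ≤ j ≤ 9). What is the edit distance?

   ''  j  g  k  h  h  h  b  i  n
''  0  1  2  3  4  5  6  7  8  9
 p  1  1  2  3  4  5  6  7  8  9
 l  2  2  2  3  4  5  6  7  8  9
 c  3  3  3  3  4  5  6  7  8  9
 n  4  4  4  4  4  5  6  7  8  8
 m  5  5  5  5  5  5  6  7  8  9
 b  6  6  6  6  6  6  6  6  7  8
 b  7  7  7  7  7  7  7  6  7  8

8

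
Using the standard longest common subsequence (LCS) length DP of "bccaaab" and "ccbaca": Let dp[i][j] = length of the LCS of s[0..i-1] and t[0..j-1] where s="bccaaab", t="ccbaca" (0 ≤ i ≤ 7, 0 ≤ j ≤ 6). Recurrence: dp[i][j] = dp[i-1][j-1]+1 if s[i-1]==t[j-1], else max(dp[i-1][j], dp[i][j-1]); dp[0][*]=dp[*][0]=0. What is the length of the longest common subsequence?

4

   ''  c  c  b  a  c  a
''  0  0  0  0  0  0  0
 b  0  0  0  1  1  1  1
 c  0  1  1  1  1  2  2
 c  0  1  2  2  2  2  2
 a  0  1  2  2  3  3  3
 a  0  1  2  2  3  3  4
 a  0  1  2  2  3  3  4
 b  0  1  2  3  3  3  4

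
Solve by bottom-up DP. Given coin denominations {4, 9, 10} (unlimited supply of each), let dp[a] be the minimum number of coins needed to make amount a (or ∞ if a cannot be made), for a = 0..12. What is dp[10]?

1

 a  0  1  2  3  4  5  6  7  8  9 10 11 12
dp  0  -  -  -  1  -  -  -  2  1  1  -  3
(- denotes ∞ / unreachable)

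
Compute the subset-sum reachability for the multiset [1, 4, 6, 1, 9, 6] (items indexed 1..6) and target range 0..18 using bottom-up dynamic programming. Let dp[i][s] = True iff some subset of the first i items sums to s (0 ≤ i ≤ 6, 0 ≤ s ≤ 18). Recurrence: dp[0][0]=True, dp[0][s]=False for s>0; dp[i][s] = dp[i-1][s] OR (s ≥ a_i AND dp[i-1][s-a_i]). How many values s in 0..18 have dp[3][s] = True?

8

i\s   0   1   2   3   4   5   6   7   8   9  10  11  12  13  14  15  16  17  18
  0   T   F   F   F   F   F   F   F   F   F   F   F   F   F   F   F   F   F   F
  1   T   T   F   F   F   F   F   F   F   F   F   F   F   F   F   F   F   F   F
  2   T   T   F   F   T   T   F   F   F   F   F   F   F   F   F   F   F   F   F
  3   T   T   F   F   T   T   T   T   F   F   T   T   F   F   F   F   F   F   F
  4   T   T   T   F   T   T   T   T   T   F   T   T   T   F   F   F   F   F   F
  5   T   T   T   F   T   T   T   T   T   T   T   T   T   T   T   T   T   T   F
  6   T   T   T   F   T   T   T   T   T   T   T   T   T   T   T   T   T   T   T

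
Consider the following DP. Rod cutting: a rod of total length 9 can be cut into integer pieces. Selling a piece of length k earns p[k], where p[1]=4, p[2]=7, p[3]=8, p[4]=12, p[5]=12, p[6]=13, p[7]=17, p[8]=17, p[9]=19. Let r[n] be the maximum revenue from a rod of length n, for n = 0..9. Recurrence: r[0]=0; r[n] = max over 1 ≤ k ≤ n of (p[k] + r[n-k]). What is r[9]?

36

   n    0    1    2    3    4    5    6    7    8    9
r[n]    0    4    8   12   16   20   24   28   32   36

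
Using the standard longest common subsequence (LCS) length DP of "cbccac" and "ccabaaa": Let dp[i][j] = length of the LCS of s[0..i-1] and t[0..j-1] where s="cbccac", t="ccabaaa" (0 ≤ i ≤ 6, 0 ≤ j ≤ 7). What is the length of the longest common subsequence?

   ''  c  c  a  b  a  a  a
''  0  0  0  0  0  0  0  0
 c  0  1  1  1  1  1  1  1
 b  0  1  1  1  2  2  2  2
 c  0  1  2  2  2  2  2  2
 c  0  1  2  2  2  2  2  2
 a  0  1  2  3  3  3  3  3
 c  0  1  2  3  3  3  3  3

3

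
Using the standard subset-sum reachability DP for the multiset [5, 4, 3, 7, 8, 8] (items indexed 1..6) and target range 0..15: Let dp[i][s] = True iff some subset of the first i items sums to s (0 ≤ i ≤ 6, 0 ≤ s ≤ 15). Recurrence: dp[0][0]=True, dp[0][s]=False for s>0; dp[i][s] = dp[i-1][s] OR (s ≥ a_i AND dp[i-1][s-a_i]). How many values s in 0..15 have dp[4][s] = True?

12

i\s   0   1   2   3   4   5   6   7   8   9  10  11  12  13  14  15
  0   T   F   F   F   F   F   F   F   F   F   F   F   F   F   F   F
  1   T   F   F   F   F   T   F   F   F   F   F   F   F   F   F   F
  2   T   F   F   F   T   T   F   F   F   T   F   F   F   F   F   F
  3   T   F   F   T   T   T   F   T   T   T   F   F   T   F   F   F
  4   T   F   F   T   T   T   F   T   T   T   T   T   T   F   T   T
  5   T   F   F   T   T   T   F   T   T   T   T   T   T   T   T   T
  6   T   F   F   T   T   T   F   T   T   T   T   T   T   T   T   T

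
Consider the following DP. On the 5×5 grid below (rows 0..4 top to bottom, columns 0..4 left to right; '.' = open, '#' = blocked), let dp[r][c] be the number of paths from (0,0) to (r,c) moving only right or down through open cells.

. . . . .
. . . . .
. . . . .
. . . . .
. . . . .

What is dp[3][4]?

35

r\c   0   1   2   3   4
  0   1   1   1   1   1
  1   1   2   3   4   5
  2   1   3   6  10  15
  3   1   4  10  20  35
  4   1   5  15  35  70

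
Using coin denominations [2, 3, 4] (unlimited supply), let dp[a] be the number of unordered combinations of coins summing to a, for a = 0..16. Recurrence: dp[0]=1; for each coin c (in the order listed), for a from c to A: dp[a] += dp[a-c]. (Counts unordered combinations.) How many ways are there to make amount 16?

10

after  coin     0     1     2     3     4     5     6     7     8     9    10    11    12    13    14    15    16
          2     1     0     1     0     1     0     1     0     1     0     1     0     1     0     1     0     1
          3     1     0     1     1     1     1     2     1     2     2     2     2     3     2     3     3     3
          4     1     0     1     1     2     1     3     2     4     3     5     4     7     5     8     7    10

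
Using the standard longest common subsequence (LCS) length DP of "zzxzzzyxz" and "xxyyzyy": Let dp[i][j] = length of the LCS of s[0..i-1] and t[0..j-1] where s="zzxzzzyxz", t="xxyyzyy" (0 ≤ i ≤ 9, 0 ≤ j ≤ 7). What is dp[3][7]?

1

   ''  x  x  y  y  z  y  y
''  0  0  0  0  0  0  0  0
 z  0  0  0  0  0  1  1  1
 z  0  0  0  0  0  1  1  1
 x  0  1  1  1  1  1  1  1
 z  0  1  1  1  1  2  2  2
 z  0  1  1  1  1  2  2  2
 z  0  1  1  1  1  2  2  2
 y  0  1  1  2  2  2  3  3
 x  0  1  2  2  2  2  3  3
 z  0  1  2  2  2  3  3  3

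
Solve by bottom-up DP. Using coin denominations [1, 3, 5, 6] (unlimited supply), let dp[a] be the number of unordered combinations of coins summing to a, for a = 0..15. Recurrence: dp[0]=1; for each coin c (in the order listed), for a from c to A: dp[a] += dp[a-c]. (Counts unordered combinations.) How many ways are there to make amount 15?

after  coin     0     1     2     3     4     5     6     7     8     9    10    11    12    13    14    15
          1     1     1     1     1     1     1     1     1     1     1     1     1     1     1     1     1
          3     1     1     1     2     2     2     3     3     3     4     4     4     5     5     5     6
          5     1     1     1     2     2     3     4     4     5     6     7     8     9    10    11    13
          6     1     1     1     2     2     3     5     5     6     8     9    11    14    15    17    21

21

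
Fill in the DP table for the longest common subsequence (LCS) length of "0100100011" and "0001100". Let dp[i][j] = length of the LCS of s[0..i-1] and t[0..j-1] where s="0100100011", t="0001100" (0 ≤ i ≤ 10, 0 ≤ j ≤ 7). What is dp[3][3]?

2

   ''  0  0  0  1  1  0  0
''  0  0  0  0  0  0  0  0
 0  0  1  1  1  1  1  1  1
 1  0  1  1  1  2  2  2  2
 0  0  1  2  2  2  2  3  3
 0  0  1  2  3  3  3  3  4
 1  0  1  2  3  4  4  4  4
 0  0  1  2  3  4  4  5  5
 0  0  1  2  3  4  4  5  6
 0  0  1  2  3  4  4  5  6
 1  0  1  2  3  4  5  5  6
 1  0  1  2  3  4  5  5  6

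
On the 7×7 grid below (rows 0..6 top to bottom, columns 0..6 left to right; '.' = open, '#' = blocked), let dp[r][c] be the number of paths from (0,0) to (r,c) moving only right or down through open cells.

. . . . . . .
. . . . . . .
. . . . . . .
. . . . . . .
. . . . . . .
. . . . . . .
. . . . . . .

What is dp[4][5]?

126

r\c   0   1   2   3   4   5   6
  0   1   1   1   1   1   1   1
  1   1   2   3   4   5   6   7
  2   1   3   6  10  15  21  28
  3   1   4  10  20  35  56  84
  4   1   5  15  35  70 126 210
  5   1   6  21  56 126 252 462
  6   1   7  28  84 210 462 924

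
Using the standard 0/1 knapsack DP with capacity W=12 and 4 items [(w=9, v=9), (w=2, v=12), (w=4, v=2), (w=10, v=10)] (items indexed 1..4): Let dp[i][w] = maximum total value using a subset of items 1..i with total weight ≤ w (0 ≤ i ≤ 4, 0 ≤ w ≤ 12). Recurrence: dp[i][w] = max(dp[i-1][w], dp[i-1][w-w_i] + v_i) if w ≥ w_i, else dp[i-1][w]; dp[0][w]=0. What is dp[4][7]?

i\w   0   1   2   3   4   5   6   7   8   9  10  11  12
  0   0   0   0   0   0   0   0   0   0   0   0   0   0
  1   0   0   0   0   0   0   0   0   0   9   9   9   9
  2   0   0  12  12  12  12  12  12  12  12  12  21  21
  3   0   0  12  12  12  12  14  14  14  14  14  21  21
  4   0   0  12  12  12  12  14  14  14  14  14  21  22

14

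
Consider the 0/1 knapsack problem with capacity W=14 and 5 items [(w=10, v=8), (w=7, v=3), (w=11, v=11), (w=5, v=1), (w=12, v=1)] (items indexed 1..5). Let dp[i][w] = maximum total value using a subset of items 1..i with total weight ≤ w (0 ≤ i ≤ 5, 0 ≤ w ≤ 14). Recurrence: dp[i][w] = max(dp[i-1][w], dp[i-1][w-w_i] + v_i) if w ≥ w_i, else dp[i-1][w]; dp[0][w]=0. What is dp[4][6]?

1

i\w   0   1   2   3   4   5   6   7   8   9  10  11  12  13  14
  0   0   0   0   0   0   0   0   0   0   0   0   0   0   0   0
  1   0   0   0   0   0   0   0   0   0   0   8   8   8   8   8
  2   0   0   0   0   0   0   0   3   3   3   8   8   8   8   8
  3   0   0   0   0   0   0   0   3   3   3   8  11  11  11  11
  4   0   0   0   0   0   1   1   3   3   3   8  11  11  11  11
  5   0   0   0   0   0   1   1   3   3   3   8  11  11  11  11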